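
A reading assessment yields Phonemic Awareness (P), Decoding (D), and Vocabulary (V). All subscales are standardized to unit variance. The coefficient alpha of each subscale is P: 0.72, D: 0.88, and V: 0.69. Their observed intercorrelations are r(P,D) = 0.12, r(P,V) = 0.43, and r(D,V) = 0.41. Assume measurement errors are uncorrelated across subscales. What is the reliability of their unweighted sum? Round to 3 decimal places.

Var(P+D+V) = 3 + 2·[0.12 + 0.43 + 0.41] = 3 + 1.92 = 4.92.
Because errors are independent across components, Cov(Tᵢ,Tⱼ) = Cov(Xᵢ,Xⱼ); the off-diagonal part of the true-score variance is the same as above.
True-score variance = [0.72 + 0.88 + 0.69] + 1.92 = 2.29 + 1.92 = 4.21.
Reliability = 4.21 / 4.92 = 0.856.

0.856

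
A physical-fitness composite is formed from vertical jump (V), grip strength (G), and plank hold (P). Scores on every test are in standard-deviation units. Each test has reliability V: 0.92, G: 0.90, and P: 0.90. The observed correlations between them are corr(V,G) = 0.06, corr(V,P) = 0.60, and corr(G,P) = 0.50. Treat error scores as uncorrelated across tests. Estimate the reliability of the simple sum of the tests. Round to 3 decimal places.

0.947

Var(V+G+P) = 3 + 2·[0.06 + 0.60 + 0.50] = 3 + 2.32 = 5.32.
Under uncorrelated errors the observed covariances equal the true-score covariances, so only the own-variance terms attenuate.
True-score variance = [0.92 + 0.90 + 0.90] + 2.32 = 2.72 + 2.32 = 5.04.
Reliability = 5.04 / 5.32 = 0.947.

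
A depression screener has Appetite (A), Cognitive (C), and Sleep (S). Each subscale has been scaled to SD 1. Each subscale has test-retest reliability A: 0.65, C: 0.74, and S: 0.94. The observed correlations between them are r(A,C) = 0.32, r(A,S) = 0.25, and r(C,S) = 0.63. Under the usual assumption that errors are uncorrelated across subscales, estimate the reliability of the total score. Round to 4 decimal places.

0.8759

Var(A+C+S) = 3 + 2·[0.32 + 0.25 + 0.63] = 3 + 2.4 = 5.4.
Because errors are independent across components, Cov(Tᵢ,Tⱼ) = Cov(Xᵢ,Xⱼ); the off-diagonal part of the true-score variance is the same as above.
True-score variance = [0.65 + 0.74 + 0.94] + 2.4 = 2.33 + 2.4 = 4.73.
Reliability = 4.73 / 5.4 = 0.8759.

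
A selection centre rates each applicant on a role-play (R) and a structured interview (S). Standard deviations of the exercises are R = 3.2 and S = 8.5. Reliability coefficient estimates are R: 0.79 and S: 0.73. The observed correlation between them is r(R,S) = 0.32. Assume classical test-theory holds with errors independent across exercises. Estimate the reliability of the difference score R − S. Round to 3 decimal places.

0.667

Var(R−S) = 3.2² + 8.5² − 2·3.2·8.5·0.32 = 82.49 − 17.408 = 65.082.
Under uncorrelated errors the observed covariances equal the true-score covariances, so only the own-variance terms attenuate.
True-score variance = [3.2²·0.79 + 8.5²·0.73] − 17.408 = 60.8321 − 17.408 = 43.4241.
Reliability = 43.4241 / 65.082 = 0.667.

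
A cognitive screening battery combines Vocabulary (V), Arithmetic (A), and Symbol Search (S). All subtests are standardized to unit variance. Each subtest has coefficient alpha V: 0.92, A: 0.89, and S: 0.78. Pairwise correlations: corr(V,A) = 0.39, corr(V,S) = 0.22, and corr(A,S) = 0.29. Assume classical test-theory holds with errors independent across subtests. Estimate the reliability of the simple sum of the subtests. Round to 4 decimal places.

Var(V+A+S) = 3 + 2·[0.39 + 0.22 + 0.29] = 3 + 1.8 = 4.8.
With uncorrelated errors the cross-covariances are all true-score covariance, so they carry over unchanged; only the diagonal terms shrink to ρᵢσᵢ².
True-score variance = [0.92 + 0.89 + 0.78] + 1.8 = 2.59 + 1.8 = 4.39.
Reliability = 4.39 / 4.8 = 0.9146.

0.9146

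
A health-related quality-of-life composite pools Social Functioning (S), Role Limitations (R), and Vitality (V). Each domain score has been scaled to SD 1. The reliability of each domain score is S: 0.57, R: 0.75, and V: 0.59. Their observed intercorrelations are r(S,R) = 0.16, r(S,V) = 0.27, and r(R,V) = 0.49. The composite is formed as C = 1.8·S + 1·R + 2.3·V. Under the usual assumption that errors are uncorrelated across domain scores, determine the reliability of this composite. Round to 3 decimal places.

0.739

Var(C) = 1.8² + 1 + 2.3² + 2·[1.8·0.16 + 4.14·0.27 + 2.3·0.49] = 9.53 + 5.0656 = 14.5956.
With uncorrelated errors the cross-covariances are all true-score covariance, so they carry over unchanged; only the diagonal terms shrink to ρᵢσᵢ².
True-score variance = [1.8²·0.57 + 0.75 + 2.3²·0.59] + 5.0656 = 5.7179 + 5.0656 = 10.7835.
Reliability = 10.7835 / 14.5956 = 0.739.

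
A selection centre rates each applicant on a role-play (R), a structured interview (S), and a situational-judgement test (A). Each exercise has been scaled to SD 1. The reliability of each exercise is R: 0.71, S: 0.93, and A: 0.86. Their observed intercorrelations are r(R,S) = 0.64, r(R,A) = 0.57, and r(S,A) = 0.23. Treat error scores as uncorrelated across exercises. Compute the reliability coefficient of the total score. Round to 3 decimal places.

Var(R+S+A) = 3 + 2·[0.64 + 0.57 + 0.23] = 3 + 2.88 = 5.88.
With uncorrelated errors the cross-covariances are all true-score covariance, so they carry over unchanged; only the diagonal terms shrink to ρᵢσᵢ².
True-score variance = [0.71 + 0.93 + 0.86] + 2.88 = 2.5 + 2.88 = 5.38.
Reliability = 5.38 / 5.88 = 0.915.

0.915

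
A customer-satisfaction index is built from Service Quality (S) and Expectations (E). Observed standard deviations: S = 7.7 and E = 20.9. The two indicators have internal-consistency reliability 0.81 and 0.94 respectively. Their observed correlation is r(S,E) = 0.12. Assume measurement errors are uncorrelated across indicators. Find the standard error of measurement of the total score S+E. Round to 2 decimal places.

6.12

Var(total) = 496.1 + 38.6232 = 534.723.
True-score variance = 458.626 + 38.6232 = 497.249, so reliability = 0.9299.
Error variance = 534.723 − 497.249 = 37.4737; SEM = √37.4737 = 6.12.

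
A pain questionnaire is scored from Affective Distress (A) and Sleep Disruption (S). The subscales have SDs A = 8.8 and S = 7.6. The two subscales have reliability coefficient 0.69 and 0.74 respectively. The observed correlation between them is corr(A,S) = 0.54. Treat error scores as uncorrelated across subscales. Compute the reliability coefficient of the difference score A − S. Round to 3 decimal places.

Var(A−S) = 8.8² + 7.6² − 2·8.8·7.6·0.54 = 135.2 − 72.2304 = 62.9696.
With uncorrelated errors the cross-covariances are all true-score covariance, so they carry over unchanged; only the diagonal terms shrink to ρᵢσᵢ².
True-score variance = [8.8²·0.69 + 7.6²·0.74] − 72.2304 = 96.176 − 72.2304 = 23.9456.
Reliability = 23.9456 / 62.9696 = 0.380.

0.380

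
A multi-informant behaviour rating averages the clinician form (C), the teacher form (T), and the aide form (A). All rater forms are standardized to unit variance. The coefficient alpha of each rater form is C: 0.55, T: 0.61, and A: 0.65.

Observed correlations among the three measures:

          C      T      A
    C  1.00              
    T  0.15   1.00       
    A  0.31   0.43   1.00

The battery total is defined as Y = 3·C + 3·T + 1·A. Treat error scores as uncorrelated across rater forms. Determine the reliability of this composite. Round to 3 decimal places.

0.697

Var(Y) = 3² + 3² + 1 + 2·[9·0.15 + 3·0.31 + 3·0.43] = 19 + 7.14 = 26.14.
Under uncorrelated errors the observed covariances equal the true-score covariances, so only the own-variance terms attenuate.
True-score variance = [3²·0.55 + 3²·0.61 + 0.65] + 7.14 = 11.09 + 7.14 = 18.23.
Reliability = 18.23 / 26.14 = 0.697.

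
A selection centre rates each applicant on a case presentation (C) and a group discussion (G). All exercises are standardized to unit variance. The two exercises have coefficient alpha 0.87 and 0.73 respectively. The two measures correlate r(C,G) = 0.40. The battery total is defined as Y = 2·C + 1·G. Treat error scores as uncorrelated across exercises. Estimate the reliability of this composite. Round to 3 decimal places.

0.880

Var(Y) = 2² + 1 + 2·[2·0.40] = 5 + 1.6 = 6.6.
Because errors are independent across components, Cov(Tᵢ,Tⱼ) = Cov(Xᵢ,Xⱼ); the off-diagonal part of the true-score variance is the same as above.
True-score variance = [2²·0.87 + 0.73] + 1.6 = 4.21 + 1.6 = 5.81.
Reliability = 5.81 / 6.6 = 0.880.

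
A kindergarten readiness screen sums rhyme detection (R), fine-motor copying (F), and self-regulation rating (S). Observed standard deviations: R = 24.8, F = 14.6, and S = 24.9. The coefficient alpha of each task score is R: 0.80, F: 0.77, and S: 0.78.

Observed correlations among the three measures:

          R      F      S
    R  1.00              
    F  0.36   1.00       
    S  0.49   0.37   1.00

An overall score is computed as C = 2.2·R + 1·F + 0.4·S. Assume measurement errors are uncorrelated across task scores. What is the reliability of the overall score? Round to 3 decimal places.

Var(C) = 2.2²·24.8² + 14.6² + 0.4²·24.9² + 2·[2.2·24.8·14.6·0.36 + 0.88·24.8·24.9·0.49 + 0.4·14.6·24.9·0.37] = 3289.16 + 1213.69 = 4502.85.
With uncorrelated errors the cross-covariances are all true-score covariance, so they carry over unchanged; only the diagonal terms shrink to ρᵢσᵢ².
True-score variance = [2.2²·24.8²·0.80 + 14.6²·0.77 + 0.4²·24.9²·0.78] + 1213.69 = 2622.95 + 1213.69 = 3836.64.
Reliability = 3836.64 / 4502.85 = 0.852.

0.852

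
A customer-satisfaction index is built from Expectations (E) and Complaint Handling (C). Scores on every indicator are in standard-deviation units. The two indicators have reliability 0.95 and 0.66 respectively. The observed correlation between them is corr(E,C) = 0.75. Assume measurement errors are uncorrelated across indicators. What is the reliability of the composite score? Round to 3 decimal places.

0.889

Var(E+C) = 2 + 2·[0.75] = 2 + 1.5 = 3.5.
Under uncorrelated errors the observed covariances equal the true-score covariances, so only the own-variance terms attenuate.
True-score variance = [0.95 + 0.66] + 1.5 = 1.61 + 1.5 = 3.11.
Reliability = 3.11 / 3.5 = 0.889.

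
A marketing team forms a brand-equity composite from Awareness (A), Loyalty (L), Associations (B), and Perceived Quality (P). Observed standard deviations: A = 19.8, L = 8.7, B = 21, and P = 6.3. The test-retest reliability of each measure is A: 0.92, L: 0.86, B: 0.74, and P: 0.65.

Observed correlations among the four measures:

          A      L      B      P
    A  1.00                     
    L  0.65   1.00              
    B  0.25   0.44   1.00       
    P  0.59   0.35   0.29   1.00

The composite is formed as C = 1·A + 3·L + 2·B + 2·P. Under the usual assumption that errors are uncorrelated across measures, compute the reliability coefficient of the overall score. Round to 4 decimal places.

Var(C) = 19.8² + 3²·8.7² + 2²·21² + 2²·6.3² + 2·[3·19.8·8.7·0.65 + 2·19.8·21·0.25 + 2·19.8·6.3·0.59 + 6·8.7·21·0.44 + 6·8.7·6.3·0.35 + 4·21·6.3·0.29] = 2996.01 + 2883.79 = 5879.8.
Under uncorrelated errors the observed covariances equal the true-score covariances, so only the own-variance terms attenuate.
True-score variance = [19.8²·0.92 + 3²·8.7²·0.86 + 2²·21²·0.74 + 2²·6.3²·0.65] + 2883.79 = 2355.07 + 2883.79 = 5238.87.
Reliability = 5238.87 / 5879.8 = 0.8910.

0.8910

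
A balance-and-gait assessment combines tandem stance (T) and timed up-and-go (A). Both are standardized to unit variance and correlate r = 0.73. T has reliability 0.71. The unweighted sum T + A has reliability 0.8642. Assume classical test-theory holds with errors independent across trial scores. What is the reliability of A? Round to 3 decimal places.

0.820

Var(T+A) = 2 + 2·0.73 = 3.460.
True-score variance = ρ_T + ρ_A + 2·0.73, so 0.8642 = (0.71 + ρ_A + 1.46) / 3.460.
ρ_A = 0.8642·3.460 − 0.71 − 1.46 = 0.820.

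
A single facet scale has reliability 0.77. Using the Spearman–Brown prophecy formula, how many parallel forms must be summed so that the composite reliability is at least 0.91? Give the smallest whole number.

4

k ≥ ρ*(1−ρ₁)/(ρ₁(1−ρ*)) = 0.91·0.23 / (0.77·0.09) = 3.020.
Smallest integer k = 4.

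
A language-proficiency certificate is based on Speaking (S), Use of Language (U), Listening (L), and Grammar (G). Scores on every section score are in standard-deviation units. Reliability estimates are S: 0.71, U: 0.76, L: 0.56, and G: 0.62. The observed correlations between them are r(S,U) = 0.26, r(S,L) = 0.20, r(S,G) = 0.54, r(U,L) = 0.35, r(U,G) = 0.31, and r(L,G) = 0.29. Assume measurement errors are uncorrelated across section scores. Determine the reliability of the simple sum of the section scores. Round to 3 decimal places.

Var(S+U+L+G) = 4 + 2·[0.26 + 0.20 + 0.54 + 0.35 + 0.31 + 0.29] = 4 + 3.9 = 7.9.
Because errors are independent across components, Cov(Tᵢ,Tⱼ) = Cov(Xᵢ,Xⱼ); the off-diagonal part of the true-score variance is the same as above.
True-score variance = [0.71 + 0.76 + 0.56 + 0.62] + 3.9 = 2.65 + 3.9 = 6.55.
Reliability = 6.55 / 7.9 = 0.829.

0.829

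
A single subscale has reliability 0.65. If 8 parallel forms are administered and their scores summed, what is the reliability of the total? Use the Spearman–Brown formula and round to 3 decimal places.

0.937

ρ_k = kρ / (1 + (k−1)ρ) = 8·0.65 / (1 + 7·0.65) = 5.200 / 5.550 = 0.937.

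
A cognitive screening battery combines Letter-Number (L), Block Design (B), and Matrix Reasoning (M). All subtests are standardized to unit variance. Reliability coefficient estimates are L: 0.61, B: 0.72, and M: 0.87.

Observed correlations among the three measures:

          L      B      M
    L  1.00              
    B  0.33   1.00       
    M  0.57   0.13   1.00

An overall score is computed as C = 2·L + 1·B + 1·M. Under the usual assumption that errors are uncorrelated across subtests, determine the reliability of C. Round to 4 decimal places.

Var(C) = 2² + 1 + 1 + 2·[2·0.33 + 2·0.57 + 0.13] = 6 + 3.86 = 9.86.
With uncorrelated errors the cross-covariances are all true-score covariance, so they carry over unchanged; only the diagonal terms shrink to ρᵢσᵢ².
True-score variance = [2²·0.61 + 0.72 + 0.87] + 3.86 = 4.03 + 3.86 = 7.89.
Reliability = 7.89 / 9.86 = 0.8002.

0.8002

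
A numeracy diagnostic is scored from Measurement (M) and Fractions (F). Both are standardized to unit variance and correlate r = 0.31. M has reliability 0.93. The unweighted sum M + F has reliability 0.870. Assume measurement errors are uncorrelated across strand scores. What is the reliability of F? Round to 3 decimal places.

Var(M+F) = 2 + 2·0.31 = 2.620.
True-score variance = ρ_M + ρ_F + 2·0.31, so 0.870 = (0.93 + ρ_F + 0.62) / 2.620.
ρ_F = 0.870·2.620 − 0.93 − 0.62 = 0.729.

0.729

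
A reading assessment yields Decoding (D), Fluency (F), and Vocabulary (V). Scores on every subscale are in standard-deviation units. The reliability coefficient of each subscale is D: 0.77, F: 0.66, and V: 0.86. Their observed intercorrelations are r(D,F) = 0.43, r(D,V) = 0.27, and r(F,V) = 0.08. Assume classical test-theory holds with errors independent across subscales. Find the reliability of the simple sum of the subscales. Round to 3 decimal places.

Var(D+F+V) = 3 + 2·[0.43 + 0.27 + 0.08] = 3 + 1.56 = 4.56.
With uncorrelated errors the cross-covariances are all true-score covariance, so they carry over unchanged; only the diagonal terms shrink to ρᵢσᵢ².
True-score variance = [0.77 + 0.66 + 0.86] + 1.56 = 2.29 + 1.56 = 3.85.
Reliability = 3.85 / 4.56 = 0.844.

0.844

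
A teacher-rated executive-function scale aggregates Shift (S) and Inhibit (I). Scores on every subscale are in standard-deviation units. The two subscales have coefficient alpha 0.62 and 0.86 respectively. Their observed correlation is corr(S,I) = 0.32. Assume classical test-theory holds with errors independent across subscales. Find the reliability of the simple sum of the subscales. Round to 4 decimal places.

0.8030

Var(S+I) = 2 + 2·[0.32] = 2 + 0.64 = 2.64.
Because errors are independent across components, Cov(Tᵢ,Tⱼ) = Cov(Xᵢ,Xⱼ); the off-diagonal part of the true-score variance is the same as above.
True-score variance = [0.62 + 0.86] + 0.64 = 1.48 + 0.64 = 2.12.
Reliability = 2.12 / 2.64 = 0.8030.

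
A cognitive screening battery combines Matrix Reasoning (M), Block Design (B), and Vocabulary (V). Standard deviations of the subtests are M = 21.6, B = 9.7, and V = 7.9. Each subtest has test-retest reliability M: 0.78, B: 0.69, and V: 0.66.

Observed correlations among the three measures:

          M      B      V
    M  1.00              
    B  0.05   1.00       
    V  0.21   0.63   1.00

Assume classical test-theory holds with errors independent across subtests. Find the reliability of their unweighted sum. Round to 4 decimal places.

0.8116

Var(M+B+V) = 21.6² + 9.7² + 7.9² + 2·[21.6·9.7·0.05 + 21.6·7.9·0.21 + 9.7·7.9·0.63] = 623.06 + 189.175 = 812.235.
With uncorrelated errors the cross-covariances are all true-score covariance, so they carry over unchanged; only the diagonal terms shrink to ρᵢσᵢ².
True-score variance = [21.6²·0.78 + 9.7²·0.69 + 7.9²·0.66] + 189.175 = 470.03 + 189.175 = 659.204.
Reliability = 659.204 / 812.235 = 0.8116.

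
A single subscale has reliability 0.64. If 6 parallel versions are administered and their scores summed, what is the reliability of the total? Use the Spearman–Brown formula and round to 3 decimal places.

0.914

ρ_k = kρ / (1 + (k−1)ρ) = 6·0.64 / (1 + 5·0.64) = 3.840 / 4.200 = 0.914.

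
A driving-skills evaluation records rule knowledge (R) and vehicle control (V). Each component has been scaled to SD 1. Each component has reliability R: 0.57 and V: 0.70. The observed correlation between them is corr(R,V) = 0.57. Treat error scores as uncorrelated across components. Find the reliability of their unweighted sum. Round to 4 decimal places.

Var(R+V) = 2 + 2·[0.57] = 2 + 1.14 = 3.14.
Because errors are independent across components, Cov(Tᵢ,Tⱼ) = Cov(Xᵢ,Xⱼ); the off-diagonal part of the true-score variance is the same as above.
True-score variance = [0.57 + 0.70] + 1.14 = 1.27 + 1.14 = 2.41.
Reliability = 2.41 / 3.14 = 0.7675.

0.7675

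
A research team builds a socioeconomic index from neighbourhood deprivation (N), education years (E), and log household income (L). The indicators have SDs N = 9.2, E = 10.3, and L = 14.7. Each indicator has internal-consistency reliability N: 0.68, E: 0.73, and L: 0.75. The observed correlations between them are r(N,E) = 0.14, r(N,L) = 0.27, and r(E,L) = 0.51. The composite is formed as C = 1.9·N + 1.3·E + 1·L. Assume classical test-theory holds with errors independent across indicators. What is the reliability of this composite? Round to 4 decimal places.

0.8190

Var(C) = 1.9²·9.2² + 1.3²·10.3² + 14.7² + 2·[2.47·9.2·10.3·0.14 + 1.9·9.2·14.7·0.27 + 1.3·10.3·14.7·0.51] = 700.933 + 405.062 = 1105.99.
With uncorrelated errors the cross-covariances are all true-score covariance, so they carry over unchanged; only the diagonal terms shrink to ρᵢσᵢ².
True-score variance = [1.9²·9.2²·0.68 + 1.3²·10.3²·0.73 + 14.7²·0.75] + 405.062 = 500.725 + 405.062 = 905.787.
Reliability = 905.787 / 1105.99 = 0.8190.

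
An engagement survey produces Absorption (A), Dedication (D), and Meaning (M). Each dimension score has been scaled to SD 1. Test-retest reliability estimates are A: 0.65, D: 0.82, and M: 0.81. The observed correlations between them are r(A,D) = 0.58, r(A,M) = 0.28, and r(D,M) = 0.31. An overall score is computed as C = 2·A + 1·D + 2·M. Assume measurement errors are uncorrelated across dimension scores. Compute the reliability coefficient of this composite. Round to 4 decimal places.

Var(C) = 2² + 1 + 2² + 2·[2·0.58 + 4·0.28 + 2·0.31] = 9 + 5.8 = 14.8.
With uncorrelated errors the cross-covariances are all true-score covariance, so they carry over unchanged; only the diagonal terms shrink to ρᵢσᵢ².
True-score variance = [2²·0.65 + 0.82 + 2²·0.81] + 5.8 = 6.66 + 5.8 = 12.46.
Reliability = 12.46 / 14.8 = 0.8419.

0.8419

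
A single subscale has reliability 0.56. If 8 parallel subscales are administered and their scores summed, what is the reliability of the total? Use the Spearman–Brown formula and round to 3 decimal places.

0.911

ρ_k = kρ / (1 + (k−1)ρ) = 8·0.56 / (1 + 7·0.56) = 4.480 / 4.920 = 0.911.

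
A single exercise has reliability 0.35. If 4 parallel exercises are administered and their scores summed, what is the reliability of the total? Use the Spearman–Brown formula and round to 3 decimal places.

ρ_k = kρ / (1 + (k−1)ρ) = 4·0.35 / (1 + 3·0.35) = 1.400 / 2.050 = 0.683.

0.683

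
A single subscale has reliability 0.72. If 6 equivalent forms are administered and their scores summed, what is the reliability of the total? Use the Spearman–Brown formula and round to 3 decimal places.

0.939

ρ_k = kρ / (1 + (k−1)ρ) = 6·0.72 / (1 + 5·0.72) = 4.320 / 4.600 = 0.939.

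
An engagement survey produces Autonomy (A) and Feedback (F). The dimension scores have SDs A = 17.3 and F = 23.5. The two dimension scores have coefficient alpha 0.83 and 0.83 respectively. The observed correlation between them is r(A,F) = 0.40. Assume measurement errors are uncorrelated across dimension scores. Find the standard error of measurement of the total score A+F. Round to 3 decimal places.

12.032

Var(total) = 851.54 + 325.24 = 1176.78.
True-score variance = 706.778 + 325.24 = 1032.02, so reliability = 0.8770.
Error variance = 1176.78 − 1032.02 = 144.762; SEM = √144.762 = 12.032.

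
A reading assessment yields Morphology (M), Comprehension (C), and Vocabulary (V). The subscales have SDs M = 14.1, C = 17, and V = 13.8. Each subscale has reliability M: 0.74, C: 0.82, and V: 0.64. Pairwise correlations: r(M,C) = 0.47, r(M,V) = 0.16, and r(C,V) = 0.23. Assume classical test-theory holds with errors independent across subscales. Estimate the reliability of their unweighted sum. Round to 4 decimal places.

Var(M+C+V) = 14.1² + 17² + 13.8² + 2·[14.1·17·0.47 + 14.1·13.8·0.16 + 17·13.8·0.23] = 678.25 + 395.5 = 1073.75.
Under uncorrelated errors the observed covariances equal the true-score covariances, so only the own-variance terms attenuate.
True-score variance = [14.1²·0.74 + 17²·0.82 + 13.8²·0.64] + 395.5 = 505.981 + 395.5 = 901.481.
Reliability = 901.481 / 1073.75 = 0.8396.

0.8396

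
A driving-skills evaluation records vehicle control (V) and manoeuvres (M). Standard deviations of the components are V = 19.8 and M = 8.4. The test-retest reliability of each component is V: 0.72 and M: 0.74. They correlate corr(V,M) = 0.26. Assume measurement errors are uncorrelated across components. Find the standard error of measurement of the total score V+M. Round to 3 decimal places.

Var(total) = 462.6 + 86.4864 = 549.086.
True-score variance = 334.483 + 86.4864 = 420.97, so reliability = 0.7667.
Error variance = 549.086 − 420.97 = 128.117; SEM = √128.117 = 11.319.

11.319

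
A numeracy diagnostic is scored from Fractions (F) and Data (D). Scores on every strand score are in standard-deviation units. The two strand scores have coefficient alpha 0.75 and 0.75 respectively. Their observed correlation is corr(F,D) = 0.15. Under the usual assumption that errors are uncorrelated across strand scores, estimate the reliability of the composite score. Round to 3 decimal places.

Var(F+D) = 2 + 2·[0.15] = 2 + 0.3 = 2.3.
Because errors are independent across components, Cov(Tᵢ,Tⱼ) = Cov(Xᵢ,Xⱼ); the off-diagonal part of the true-score variance is the same as above.
True-score variance = [0.75 + 0.75] + 0.3 = 1.5 + 0.3 = 1.8.
Reliability = 1.8 / 2.3 = 0.783.

0.783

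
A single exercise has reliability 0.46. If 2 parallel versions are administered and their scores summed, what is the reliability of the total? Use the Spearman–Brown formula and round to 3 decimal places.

0.630

ρ_k = kρ / (1 + (k−1)ρ) = 2·0.46 / (1 + 1·0.46) = 0.920 / 1.460 = 0.630.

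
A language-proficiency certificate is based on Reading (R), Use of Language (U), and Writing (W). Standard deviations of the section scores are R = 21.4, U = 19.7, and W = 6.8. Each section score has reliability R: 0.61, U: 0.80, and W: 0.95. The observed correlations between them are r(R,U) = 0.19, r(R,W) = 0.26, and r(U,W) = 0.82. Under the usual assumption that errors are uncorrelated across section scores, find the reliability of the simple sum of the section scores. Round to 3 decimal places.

Var(R+U+W) = 21.4² + 19.7² + 6.8² + 2·[21.4·19.7·0.19 + 21.4·6.8·0.26 + 19.7·6.8·0.82] = 892.29 + 455.565 = 1347.86.
With uncorrelated errors the cross-covariances are all true-score covariance, so they carry over unchanged; only the diagonal terms shrink to ρᵢσᵢ².
True-score variance = [21.4²·0.61 + 19.7²·0.80 + 6.8²·0.95] + 455.565 = 633.756 + 455.565 = 1089.32.
Reliability = 1089.32 / 1347.86 = 0.808.

0.808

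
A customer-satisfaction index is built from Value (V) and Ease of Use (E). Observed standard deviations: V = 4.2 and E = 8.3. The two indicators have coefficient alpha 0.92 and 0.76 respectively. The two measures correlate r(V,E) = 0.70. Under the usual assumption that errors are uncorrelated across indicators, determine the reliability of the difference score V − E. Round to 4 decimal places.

0.5243

Var(V−E) = 4.2² + 8.3² − 2·4.2·8.3·0.70 = 86.53 − 48.804 = 37.726.
Because errors are independent across components, Cov(Tᵢ,Tⱼ) = Cov(Xᵢ,Xⱼ); the off-diagonal part of the true-score variance is the same as above.
True-score variance = [4.2²·0.92 + 8.3²·0.76] − 48.804 = 68.5852 − 48.804 = 19.7812.
Reliability = 19.7812 / 37.726 = 0.5243.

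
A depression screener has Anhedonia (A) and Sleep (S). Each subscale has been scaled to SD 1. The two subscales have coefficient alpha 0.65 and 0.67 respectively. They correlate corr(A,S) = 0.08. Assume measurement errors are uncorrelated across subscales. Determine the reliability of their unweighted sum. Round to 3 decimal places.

0.685

Var(A+S) = 2 + 2·[0.08] = 2 + 0.16 = 2.16.
Under uncorrelated errors the observed covariances equal the true-score covariances, so only the own-variance terms attenuate.
True-score variance = [0.65 + 0.67] + 0.16 = 1.32 + 0.16 = 1.48.
Reliability = 1.48 / 2.16 = 0.685.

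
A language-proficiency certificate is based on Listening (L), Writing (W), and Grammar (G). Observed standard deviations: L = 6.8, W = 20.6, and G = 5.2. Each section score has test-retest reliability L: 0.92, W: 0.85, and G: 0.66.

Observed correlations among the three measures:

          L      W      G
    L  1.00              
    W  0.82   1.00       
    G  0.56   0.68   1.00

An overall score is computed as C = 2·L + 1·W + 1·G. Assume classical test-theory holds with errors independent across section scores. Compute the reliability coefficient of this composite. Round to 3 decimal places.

0.934

Var(C) = 2²·6.8² + 20.6² + 5.2² + 2·[2·6.8·20.6·0.82 + 2·6.8·5.2·0.56 + 20.6·5.2·0.68] = 636.36 + 684.352 = 1320.71.
Because errors are independent across components, Cov(Tᵢ,Tⱼ) = Cov(Xᵢ,Xⱼ); the off-diagonal part of the true-score variance is the same as above.
True-score variance = [2²·6.8²·0.92 + 20.6²·0.85 + 5.2²·0.66] + 684.352 = 548.716 + 684.352 = 1233.07.
Reliability = 1233.07 / 1320.71 = 0.934.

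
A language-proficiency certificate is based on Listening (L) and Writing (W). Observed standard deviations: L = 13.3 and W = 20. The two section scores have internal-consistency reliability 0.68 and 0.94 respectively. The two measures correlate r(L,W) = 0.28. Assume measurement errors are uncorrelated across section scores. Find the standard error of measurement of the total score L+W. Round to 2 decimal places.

8.98

Var(total) = 576.89 + 148.96 = 725.85.
True-score variance = 496.285 + 148.96 = 645.245, so reliability = 0.8890.
Error variance = 725.85 − 645.245 = 80.6048; SEM = √80.6048 = 8.98.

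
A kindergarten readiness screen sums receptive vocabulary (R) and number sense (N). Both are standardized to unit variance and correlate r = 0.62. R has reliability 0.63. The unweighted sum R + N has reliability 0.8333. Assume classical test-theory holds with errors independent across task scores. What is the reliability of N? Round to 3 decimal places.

Var(R+N) = 2 + 2·0.62 = 3.240.
True-score variance = ρ_R + ρ_N + 2·0.62, so 0.8333 = (0.63 + ρ_N + 1.24) / 3.240.
ρ_N = 0.8333·3.240 − 0.63 − 1.24 = 0.830.

0.830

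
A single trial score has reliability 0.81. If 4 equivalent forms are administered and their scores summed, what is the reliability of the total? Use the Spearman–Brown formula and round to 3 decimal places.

0.945

ρ_k = kρ / (1 + (k−1)ρ) = 4·0.81 / (1 + 3·0.81) = 3.240 / 3.430 = 0.945.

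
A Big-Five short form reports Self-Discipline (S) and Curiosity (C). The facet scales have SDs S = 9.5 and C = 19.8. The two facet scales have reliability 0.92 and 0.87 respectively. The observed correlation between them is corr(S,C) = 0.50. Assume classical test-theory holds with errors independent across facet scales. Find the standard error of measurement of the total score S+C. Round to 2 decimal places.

7.63

Var(total) = 482.29 + 188.1 = 670.39.
True-score variance = 424.105 + 188.1 = 612.205, so reliability = 0.9132.
Error variance = 670.39 − 612.205 = 58.1852; SEM = √58.1852 = 7.63.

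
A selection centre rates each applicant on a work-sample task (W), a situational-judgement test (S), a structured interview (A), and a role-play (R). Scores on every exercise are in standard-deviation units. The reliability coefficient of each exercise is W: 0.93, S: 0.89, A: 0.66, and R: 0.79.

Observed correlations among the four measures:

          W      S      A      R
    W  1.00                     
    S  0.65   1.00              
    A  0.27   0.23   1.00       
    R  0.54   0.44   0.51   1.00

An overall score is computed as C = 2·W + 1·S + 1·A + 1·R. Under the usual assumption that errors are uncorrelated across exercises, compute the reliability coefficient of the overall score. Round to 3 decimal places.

0.938

Var(C) = 2² + 1 + 1 + 1 + 2·[2·0.65 + 2·0.27 + 2·0.54 + 0.23 + 0.44 + 0.51] = 7 + 8.2 = 15.2.
With uncorrelated errors the cross-covariances are all true-score covariance, so they carry over unchanged; only the diagonal terms shrink to ρᵢσᵢ².
True-score variance = [2²·0.93 + 0.89 + 0.66 + 0.79] + 8.2 = 6.06 + 8.2 = 14.26.
Reliability = 14.26 / 15.2 = 0.938.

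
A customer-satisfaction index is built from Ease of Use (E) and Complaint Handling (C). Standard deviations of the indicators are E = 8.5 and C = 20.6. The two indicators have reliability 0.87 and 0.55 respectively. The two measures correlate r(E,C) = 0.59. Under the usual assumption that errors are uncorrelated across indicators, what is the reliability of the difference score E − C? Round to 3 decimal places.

Var(E−C) = 8.5² + 20.6² − 2·8.5·20.6·0.59 = 496.61 − 206.618 = 289.992.
Under uncorrelated errors the observed covariances equal the true-score covariances, so only the own-variance terms attenuate.
True-score variance = [8.5²·0.87 + 20.6²·0.55] − 206.618 = 296.256 − 206.618 = 89.6375.
Reliability = 89.6375 / 289.992 = 0.309.

0.309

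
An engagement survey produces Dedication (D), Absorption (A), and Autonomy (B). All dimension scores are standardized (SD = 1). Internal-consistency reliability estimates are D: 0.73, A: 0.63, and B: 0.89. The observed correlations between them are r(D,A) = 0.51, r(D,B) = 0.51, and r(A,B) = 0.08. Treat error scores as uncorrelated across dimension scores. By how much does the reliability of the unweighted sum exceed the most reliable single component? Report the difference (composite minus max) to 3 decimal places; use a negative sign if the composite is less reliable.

Var(sum) = 3 + 2.2 = 5.2; true-score variance = 2.25 + 2.2 = 4.45; composite reliability = 0.8558.
Max component reliability = 0.8900.
Difference = 0.8558 − 0.8900 = -0.034.

-0.034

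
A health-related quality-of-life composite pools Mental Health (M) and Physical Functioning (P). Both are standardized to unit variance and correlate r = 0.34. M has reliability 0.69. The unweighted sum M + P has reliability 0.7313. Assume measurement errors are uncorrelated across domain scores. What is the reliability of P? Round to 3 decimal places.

Var(M+P) = 2 + 2·0.34 = 2.680.
True-score variance = ρ_M + ρ_P + 2·0.34, so 0.7313 = (0.69 + ρ_P + 0.68) / 2.680.
ρ_P = 0.7313·2.680 − 0.69 − 0.68 = 0.590.

0.590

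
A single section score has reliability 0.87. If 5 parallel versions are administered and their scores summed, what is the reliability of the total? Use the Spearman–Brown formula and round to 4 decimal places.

0.9710

ρ_k = kρ / (1 + (k−1)ρ) = 5·0.87 / (1 + 4·0.87) = 4.350 / 4.480 = 0.9710.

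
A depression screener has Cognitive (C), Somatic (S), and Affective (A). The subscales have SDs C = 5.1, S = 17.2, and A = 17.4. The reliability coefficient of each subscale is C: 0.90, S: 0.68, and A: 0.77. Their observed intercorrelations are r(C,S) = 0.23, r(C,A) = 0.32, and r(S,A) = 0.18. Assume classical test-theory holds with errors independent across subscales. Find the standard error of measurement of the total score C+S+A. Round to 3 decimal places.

12.919

Var(total) = 624.61 + 204.886 = 829.496.
True-score variance = 457.705 + 204.886 = 662.591, so reliability = 0.7988.
Error variance = 829.496 − 662.591 = 166.905; SEM = √166.905 = 12.919.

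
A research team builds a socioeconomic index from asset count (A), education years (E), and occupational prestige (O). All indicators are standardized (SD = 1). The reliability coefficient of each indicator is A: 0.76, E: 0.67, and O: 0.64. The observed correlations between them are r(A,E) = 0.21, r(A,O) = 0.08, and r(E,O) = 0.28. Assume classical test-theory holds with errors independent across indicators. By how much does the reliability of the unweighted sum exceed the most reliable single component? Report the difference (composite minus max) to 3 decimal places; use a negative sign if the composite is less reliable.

0.015

Var(sum) = 3 + 1.14 = 4.14; true-score variance = 2.07 + 1.14 = 3.21; composite reliability = 0.7754.
Max component reliability = 0.7600.
Difference = 0.7754 − 0.7600 = 0.015.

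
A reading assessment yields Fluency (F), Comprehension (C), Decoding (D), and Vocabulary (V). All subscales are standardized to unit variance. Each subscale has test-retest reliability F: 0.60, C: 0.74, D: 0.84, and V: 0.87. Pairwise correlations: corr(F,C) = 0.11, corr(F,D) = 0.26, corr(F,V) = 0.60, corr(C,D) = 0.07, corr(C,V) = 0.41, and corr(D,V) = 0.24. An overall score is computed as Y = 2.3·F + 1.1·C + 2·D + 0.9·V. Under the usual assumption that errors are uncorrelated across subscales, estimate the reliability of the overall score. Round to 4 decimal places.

Var(Y) = 2.3² + 1.1² + 2² + 0.9² + 2·[2.53·0.11 + 4.6·0.26 + 2.07·0.60 + 2.2·0.07 + 0.99·0.41 + 1.8·0.24] = 11.31 + 7.4164 = 18.7264.
Under uncorrelated errors the observed covariances equal the true-score covariances, so only the own-variance terms attenuate.
True-score variance = [2.3²·0.60 + 1.1²·0.74 + 2²·0.84 + 0.9²·0.87] + 7.4164 = 8.1341 + 7.4164 = 15.5505.
Reliability = 15.5505 / 18.7264 = 0.8304.

0.8304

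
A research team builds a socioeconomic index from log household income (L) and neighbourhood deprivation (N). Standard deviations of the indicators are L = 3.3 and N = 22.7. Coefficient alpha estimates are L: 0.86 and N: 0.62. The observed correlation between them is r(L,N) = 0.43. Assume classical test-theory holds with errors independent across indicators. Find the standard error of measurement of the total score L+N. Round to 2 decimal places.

Var(total) = 526.18 + 64.4226 = 590.603.
True-score variance = 328.845 + 64.4226 = 393.268, so reliability = 0.6659.
Error variance = 590.603 − 393.268 = 197.335; SEM = √197.335 = 14.05.

14.05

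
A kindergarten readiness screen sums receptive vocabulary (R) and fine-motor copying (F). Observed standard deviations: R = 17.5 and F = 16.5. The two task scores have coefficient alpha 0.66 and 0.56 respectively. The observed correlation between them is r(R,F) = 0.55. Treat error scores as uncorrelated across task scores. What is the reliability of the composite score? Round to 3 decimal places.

Var(R+F) = 17.5² + 16.5² + 2·[17.5·16.5·0.55] = 578.5 + 317.625 = 896.125.
With uncorrelated errors the cross-covariances are all true-score covariance, so they carry over unchanged; only the diagonal terms shrink to ρᵢσᵢ².
True-score variance = [17.5²·0.66 + 16.5²·0.56] + 317.625 = 354.585 + 317.625 = 672.21.
Reliability = 672.21 / 896.125 = 0.750.

0.750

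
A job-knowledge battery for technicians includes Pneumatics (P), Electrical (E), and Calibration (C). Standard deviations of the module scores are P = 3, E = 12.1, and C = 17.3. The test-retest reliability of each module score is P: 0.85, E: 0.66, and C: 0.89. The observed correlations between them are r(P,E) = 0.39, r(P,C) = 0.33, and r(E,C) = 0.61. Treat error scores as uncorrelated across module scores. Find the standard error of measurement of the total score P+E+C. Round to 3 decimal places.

Var(total) = 454.7 + 317.951 = 772.651.
True-score variance = 370.649 + 317.951 = 688.599, so reliability = 0.8912.
Error variance = 772.651 − 688.599 = 84.0513; SEM = √84.0513 = 9.168.

9.168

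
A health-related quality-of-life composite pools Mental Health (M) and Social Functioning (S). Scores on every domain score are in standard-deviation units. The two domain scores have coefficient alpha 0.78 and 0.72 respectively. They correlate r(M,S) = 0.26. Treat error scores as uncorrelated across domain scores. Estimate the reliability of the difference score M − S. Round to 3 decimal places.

Var(M−S) = 1 + 1 − 2·0.26 = 2 − 0.52 = 1.48.
With uncorrelated errors the cross-covariances are all true-score covariance, so they carry over unchanged; only the diagonal terms shrink to ρᵢσᵢ².
True-score variance = [0.78 + 0.72] − 0.52 = 1.5 − 0.52 = 0.98.
Reliability = 0.98 / 1.48 = 0.662.

0.662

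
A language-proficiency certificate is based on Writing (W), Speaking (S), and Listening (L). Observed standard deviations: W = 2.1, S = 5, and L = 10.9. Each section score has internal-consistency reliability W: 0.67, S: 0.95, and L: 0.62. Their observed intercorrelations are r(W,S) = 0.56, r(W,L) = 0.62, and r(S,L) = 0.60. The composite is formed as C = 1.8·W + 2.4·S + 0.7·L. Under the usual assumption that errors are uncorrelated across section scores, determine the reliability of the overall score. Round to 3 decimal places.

Var(C) = 1.8²·2.1² + 2.4²·5² + 0.7²·10.9² + 2·[4.32·2.1·5·0.56 + 1.26·2.1·10.9·0.62 + 1.68·5·10.9·0.60] = 216.505 + 196.439 = 412.944.
With uncorrelated errors the cross-covariances are all true-score covariance, so they carry over unchanged; only the diagonal terms shrink to ρᵢσᵢ².
True-score variance = [1.8²·2.1²·0.67 + 2.4²·5²·0.95 + 0.7²·10.9²·0.62] + 196.439 = 182.468 + 196.439 = 378.906.
Reliability = 378.906 / 412.944 = 0.918.

0.918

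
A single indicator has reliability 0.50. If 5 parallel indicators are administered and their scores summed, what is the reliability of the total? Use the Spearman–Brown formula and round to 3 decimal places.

ρ_k = kρ / (1 + (k−1)ρ) = 5·0.50 / (1 + 4·0.50) = 2.500 / 3.000 = 0.833.

0.833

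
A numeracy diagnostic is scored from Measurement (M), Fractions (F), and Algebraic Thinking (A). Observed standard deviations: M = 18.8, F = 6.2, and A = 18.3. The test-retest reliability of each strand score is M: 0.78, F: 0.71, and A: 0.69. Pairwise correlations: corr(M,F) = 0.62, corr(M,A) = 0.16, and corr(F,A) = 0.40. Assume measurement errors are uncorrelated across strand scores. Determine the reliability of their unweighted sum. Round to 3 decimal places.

Var(M+F+A) = 18.8² + 6.2² + 18.3² + 2·[18.8·6.2·0.62 + 18.8·18.3·0.16 + 6.2·18.3·0.40] = 726.77 + 345.395 = 1072.17.
With uncorrelated errors the cross-covariances are all true-score covariance, so they carry over unchanged; only the diagonal terms shrink to ρᵢσᵢ².
True-score variance = [18.8²·0.78 + 6.2²·0.71 + 18.3²·0.69] + 345.395 = 534.05 + 345.395 = 879.445.
Reliability = 879.445 / 1072.17 = 0.820.

0.820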